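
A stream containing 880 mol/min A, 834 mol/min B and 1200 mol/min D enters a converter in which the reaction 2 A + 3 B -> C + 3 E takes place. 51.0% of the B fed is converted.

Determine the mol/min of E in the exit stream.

425 mol/min

B reacted = 0.51 × 834 = 425.3 mol/min; ν_B = −3, so ξ = 425.3/3 = 141.8 mol/min.
Outlet amounts (n = n₀ + ν ξ):
  A: 880 − 2(141.8) = 596.4
  B: 834 − 3(141.8) = 408.7
  C: 0 + 1(141.8) = 141.8
  E: 0 + 3(141.8) = 425.3
  D: 1200 (inert)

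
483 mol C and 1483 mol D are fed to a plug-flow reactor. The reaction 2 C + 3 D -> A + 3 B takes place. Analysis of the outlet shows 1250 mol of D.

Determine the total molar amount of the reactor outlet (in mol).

For D: n = n₀ − 3ξ → 1250 = 1483 − 3ξ, giving ξ = 77.67 mol.
Outlet amounts (n = n₀ + ν ξ):
  C: 483 − 2(77.67) = 327.7
  D: 1483 − 3(77.67) = 1250
  A: 0 + 1(77.67) = 77.67
  B: 0 + 3(77.67) = 233
Total out = 327.7 + 1250 + 77.67 + 233 = 1888 mol.

1890 mol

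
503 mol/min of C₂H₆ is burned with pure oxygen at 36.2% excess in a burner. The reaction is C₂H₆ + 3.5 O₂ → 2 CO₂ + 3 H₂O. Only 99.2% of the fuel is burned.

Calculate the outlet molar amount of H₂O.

Stoichiometric O₂ = 3.5 × 503 = 1760 mol/min; O₂ fed = 1760 × 1.362 = 2398 mol/min.
Fuel reacted = 0.992 × 503 → ξ = 499 mol/min.
Outlet (n = n₀ + ν ξ):
  C₂H₆: 503 − 1(499) = 4.024
  O₂: 2398 − 3.5(499) = 651.4
  CO₂: 0 + 2(499) = 998
  H₂O: 0 + 3(499) = 1497

1500 mol/min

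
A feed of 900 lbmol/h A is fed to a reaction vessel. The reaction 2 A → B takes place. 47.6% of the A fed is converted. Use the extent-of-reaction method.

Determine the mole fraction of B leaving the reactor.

0.312

A reacted = 0.476 × 900 = 428.4 lbmol/h; ν_A = −2, so ξ = 428.4/2 = 214.2 lbmol/h.
Outlet amounts (n = n₀ + ν ξ):
  A: 900 − 2(214.2) = 471.6
  B: 0 + 1(214.2) = 214.2
Total out = 685.8 lbmol/h; y_B = 214.2 / 685.8 = 0.3123.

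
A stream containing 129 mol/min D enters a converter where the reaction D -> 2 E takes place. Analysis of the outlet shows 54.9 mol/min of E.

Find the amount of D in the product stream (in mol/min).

102 mol/min

For E: n = n₀ + 2ξ → 54.9 = 0 + 2ξ, giving ξ = 27.45 mol/min.
Outlet amounts (n = n₀ + ν ξ):
  D: 129 − 1(27.45) = 101.5
  E: 0 + 2(27.45) = 54.9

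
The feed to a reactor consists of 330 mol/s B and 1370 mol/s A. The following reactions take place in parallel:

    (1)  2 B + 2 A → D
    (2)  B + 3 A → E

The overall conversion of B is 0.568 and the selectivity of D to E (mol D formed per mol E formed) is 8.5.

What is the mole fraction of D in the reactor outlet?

Conversion of B: B consumed = 0.568 × 330 = 187.4 mol/s = 2ξ₁ + 1ξ₂.
Selectivity: 1ξ₁ / (1ξ₂) = 8.5 → ξ₁ = 8.5 ξ₂.
Substitute: (2·8.5 + 1) ξ₂ = 187.4 → ξ₂ = 10.41 mol/s, ξ₁ = 88.51 mol/s.
Outlet amounts (n = n₀ + Σ ν·ξ):
  B: 330 − 2(88.51) − 1(10.41) = 142.6
  A: 1370 − 2(88.51) − 3(10.41) = 1162
  D: 0 + 1(88.51) = 88.51
  E: 0 + 1(10.41) = 10.41
Total out = 1403 mol/s; y_D = 88.51 / 1403 = 0.06308.

0.0631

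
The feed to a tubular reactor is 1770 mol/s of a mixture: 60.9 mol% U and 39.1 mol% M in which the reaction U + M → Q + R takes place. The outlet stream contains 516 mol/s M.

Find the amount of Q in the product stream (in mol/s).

176 mol/s

For M: n = n₀ − 1ξ → 516 = 692.1 − 1ξ, giving ξ = 176.1 mol/s.
Outlet amounts (n = n₀ + ν ξ):
  U: 1078 − 1(176.1) = 901.9
  M: 692.1 − 1(176.1) = 516
  Q: 0 + 1(176.1) = 176.1
  R: 0 + 1(176.1) = 176.1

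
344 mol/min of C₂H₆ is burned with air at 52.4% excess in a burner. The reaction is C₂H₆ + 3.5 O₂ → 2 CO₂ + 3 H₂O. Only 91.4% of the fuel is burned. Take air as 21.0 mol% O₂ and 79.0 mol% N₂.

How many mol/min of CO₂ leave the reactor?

Stoichiometric O₂ = 3.5 × 344 = 1204 mol/min; O₂ fed = 1204 × 1.524 = 1835 mol/min.
N₂ fed = 1835 × 79/21 = 6903 mol/min.
Fuel reacted = 0.914 × 344 → ξ = 314.4 mol/min.
Outlet (n = n₀ + ν ξ):
  C₂H₆: 344 − 1(314.4) = 29.58
  O₂: 1835 − 3.5(314.4) = 734.4
  N₂: 6903 (inert)
  CO₂: 0 + 2(314.4) = 628.8
  H₂O: 0 + 3(314.4) = 943.2

629 mol/min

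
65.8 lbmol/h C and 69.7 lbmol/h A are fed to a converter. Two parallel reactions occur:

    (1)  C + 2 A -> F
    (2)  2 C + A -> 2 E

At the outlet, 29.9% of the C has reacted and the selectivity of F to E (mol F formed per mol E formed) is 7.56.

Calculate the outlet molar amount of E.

2.3 lbmol/h

Conversion of C: C consumed = 0.299 × 65.8 = 19.67 lbmol/h = 1ξ₁ + 2ξ₂.
Selectivity: 1ξ₁ / (2ξ₂) = 7.56 → ξ₁ = 15.12 ξ₂.
Substitute: (1·15.12 + 2) ξ₂ = 19.67 → ξ₂ = 1.149 lbmol/h, ξ₁ = 17.38 lbmol/h.
Outlet amounts (n = n₀ + Σ ν·ξ):
  C: 65.8 − 1(17.38) − 2(1.149) = 46.13
  A: 69.7 − 2(17.38) − 1(1.149) = 33.8
  F: 0 + 1(17.38) = 17.38
  E: 0 + 2(1.149) = 2.298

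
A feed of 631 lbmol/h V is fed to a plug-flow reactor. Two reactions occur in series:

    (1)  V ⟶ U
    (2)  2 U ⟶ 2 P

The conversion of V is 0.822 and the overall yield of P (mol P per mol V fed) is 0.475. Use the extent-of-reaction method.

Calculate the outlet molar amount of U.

Conversion of V: V consumed = 1ξ₁ = 0.822 × 631 → ξ₁ = 518.7 lbmol/h.
Yield of P: 2ξ₂ / 631 = 0.475 → ξ₂ = 149.9 lbmol/h.
Outlet amounts (n = n₀ + Σ ν·ξ):
  V: 631 − 1(518.7) = 112.3
  U: 0 + 1(518.7) − 2(149.9) = 219
  P: 0 + 2(149.9) = 299.7

219 lbmol/h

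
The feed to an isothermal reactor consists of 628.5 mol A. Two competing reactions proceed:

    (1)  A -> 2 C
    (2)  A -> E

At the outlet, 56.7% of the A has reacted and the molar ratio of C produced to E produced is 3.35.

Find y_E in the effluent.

Conversion of A: A consumed = 0.567 × 628.5 = 356.4 mol = 1ξ₁ + 1ξ₂.
Selectivity: 2ξ₁ / (1ξ₂) = 3.35 → ξ₁ = 1.675 ξ₂.
Substitute: (1·1.675 + 1) ξ₂ = 356.4 → ξ₂ = 133.2 mol, ξ₁ = 223.1 mol.
Outlet amounts (n = n₀ + Σ ν·ξ):
  A: 628.5 − 1(223.1) − 1(133.2) = 272.1
  C: 0 + 2(223.1) = 446.3
  E: 0 + 1(133.2) = 133.2
Total out = 851.6 mol; y_E = 133.2 / 851.6 = 0.1564.

0.156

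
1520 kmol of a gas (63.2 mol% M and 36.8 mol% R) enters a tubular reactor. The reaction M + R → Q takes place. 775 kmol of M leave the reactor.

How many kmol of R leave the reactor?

374 kmol

For M: n = n₀ − 1ξ → 775 = 960.6 − 1ξ, giving ξ = 185.6 kmol.
Outlet amounts (n = n₀ + ν ξ):
  M: 960.6 − 1(185.6) = 775
  R: 559.4 − 1(185.6) = 373.7
  Q: 0 + 1(185.6) = 185.6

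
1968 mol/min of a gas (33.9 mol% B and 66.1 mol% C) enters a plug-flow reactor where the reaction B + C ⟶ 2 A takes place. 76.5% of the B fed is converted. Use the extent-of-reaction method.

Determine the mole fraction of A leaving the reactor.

0.519

B reacted = 0.765 × 667.2 = 510.4 mol/min; ν_B = −1, so ξ = 510.4/1 = 510.4 mol/min.
Outlet amounts (n = n₀ + ν ξ):
  B: 667.2 − 1(510.4) = 156.8
  C: 1301 − 1(510.4) = 790.5
  A: 0 + 2(510.4) = 1021
Total out = 1968 mol/min; y_A = 1021 / 1968 = 0.5187.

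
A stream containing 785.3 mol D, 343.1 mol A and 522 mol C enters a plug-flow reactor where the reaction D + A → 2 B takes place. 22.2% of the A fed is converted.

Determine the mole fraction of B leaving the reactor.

A reacted = 0.222 × 343.1 = 76.17 mol; ν_A = −1, so ξ = 76.17/1 = 76.17 mol.
Outlet amounts (n = n₀ + ν ξ):
  D: 785.3 − 1(76.17) = 709.1
  A: 343.1 − 1(76.17) = 266.9
  B: 0 + 2(76.17) = 152.3
  C: 522 (inert)
Total out = 1650 mol; y_B = 152.3 / 1650 = 0.0923.

0.0923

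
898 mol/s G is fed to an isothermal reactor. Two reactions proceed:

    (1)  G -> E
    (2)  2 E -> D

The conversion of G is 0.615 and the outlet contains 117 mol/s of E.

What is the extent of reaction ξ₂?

Conversion of G: G consumed = 1ξ₁ = 0.615 × 898 → ξ₁ = 552.3 mol/s.
E balance: n_E = 0 + 1ξ₁ − 2ξ₂ = 117 → ξ₂ = (1·552.3 − 117)/2 = 217.6 mol/s.
Outlet amounts (n = n₀ + Σ ν·ξ):
  G: 898 − 1(552.3) = 345.7
  E: 0 + 1(552.3) − 2(217.6) = 117
  D: 0 + 1(217.6) = 217.6

ξ₂ = 218 mol/s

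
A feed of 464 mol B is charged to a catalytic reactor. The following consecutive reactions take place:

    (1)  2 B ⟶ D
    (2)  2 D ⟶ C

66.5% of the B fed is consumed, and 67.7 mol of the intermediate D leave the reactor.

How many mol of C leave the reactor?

43.3 mol

Conversion of B: B consumed = 2ξ₁ = 0.665 × 464 → ξ₁ = 154.3 mol.
D balance: n_D = 0 + 1ξ₁ − 2ξ₂ = 67.7 → ξ₂ = (1·154.3 − 67.7)/2 = 43.29 mol.
Outlet amounts (n = n₀ + Σ ν·ξ):
  B: 464 − 2(154.3) = 155.4
  D: 0 + 1(154.3) − 2(43.29) = 67.7
  C: 0 + 1(43.29) = 43.29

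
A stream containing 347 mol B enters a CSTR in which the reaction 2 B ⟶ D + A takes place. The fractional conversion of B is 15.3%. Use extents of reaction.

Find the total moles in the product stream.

347 mol

B reacted = 0.153 × 347 = 53.09 mol; ν_B = −2, so ξ = 53.09/2 = 26.55 mol.
Outlet amounts (n = n₀ + ν ξ):
  B: 347 − 2(26.55) = 293.9
  D: 0 + 1(26.55) = 26.55
  A: 0 + 1(26.55) = 26.55
Total out = 293.9 + 26.55 + 26.55 = 347 mol.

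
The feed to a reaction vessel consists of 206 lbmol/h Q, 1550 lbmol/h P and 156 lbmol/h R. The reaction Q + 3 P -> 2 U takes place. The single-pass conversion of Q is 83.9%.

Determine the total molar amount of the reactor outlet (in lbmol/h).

1570 lbmol/h

Q reacted = 0.839 × 206 = 172.8 lbmol/h; ν_Q = −1, so ξ = 172.8/1 = 172.8 lbmol/h.
Outlet amounts (n = n₀ + ν ξ):
  Q: 206 − 1(172.8) = 33.17
  P: 1550 − 3(172.8) = 1031
  U: 0 + 2(172.8) = 345.7
  R: 156 (inert)
Total out = 33.17 + 1031 + 345.7 + 156 = 1566 lbmol/h.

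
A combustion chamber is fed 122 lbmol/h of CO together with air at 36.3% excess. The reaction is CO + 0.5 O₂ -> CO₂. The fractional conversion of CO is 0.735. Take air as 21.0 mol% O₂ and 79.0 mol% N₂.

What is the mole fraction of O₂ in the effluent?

0.081

Stoichiometric O₂ = 0.5 × 122 = 61 lbmol/h; O₂ fed = 61 × 1.363 = 83.14 lbmol/h.
N₂ fed = 83.14 × 79/21 = 312.8 lbmol/h.
Fuel reacted = 0.735 × 122 → ξ = 89.67 lbmol/h.
Outlet (n = n₀ + ν ξ):
  CO: 122 − 1(89.67) = 32.33
  O₂: 83.14 − 0.5(89.67) = 38.31
  N₂: 312.8 (inert)
  CO₂: 0 + 1(89.67) = 89.67
Total out = 473.1 lbmol/h; y_O₂ = 38.31 / 473.1 = 0.08098.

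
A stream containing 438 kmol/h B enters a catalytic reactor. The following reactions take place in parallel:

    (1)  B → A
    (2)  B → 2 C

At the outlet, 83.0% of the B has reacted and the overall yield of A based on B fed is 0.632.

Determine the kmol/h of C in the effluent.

Yield of A: 1ξ₁ / 438 = 0.632 → ξ₁ = 276.8 kmol/h.
Conversion of B: 1ξ₁ + 1ξ₂ = 0.83 × 438 = 363.5 → ξ₂ = 86.72 kmol/h.
Outlet amounts (n = n₀ + Σ ν·ξ):
  B: 438 − 1(276.8) − 1(86.72) = 74.46
  A: 0 + 1(276.8) = 276.8
  C: 0 + 2(86.72) = 173.4

173 kmol/h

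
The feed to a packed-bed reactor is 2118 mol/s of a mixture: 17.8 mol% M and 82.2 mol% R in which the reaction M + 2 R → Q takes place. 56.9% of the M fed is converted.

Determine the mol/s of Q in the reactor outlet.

M reacted = 0.569 × 377 = 214.5 mol/s; ν_M = −1, so ξ = 214.5/1 = 214.5 mol/s.
Outlet amounts (n = n₀ + ν ξ):
  M: 377 − 1(214.5) = 162.5
  R: 1741 − 2(214.5) = 1312
  Q: 0 + 1(214.5) = 214.5

215 mol/s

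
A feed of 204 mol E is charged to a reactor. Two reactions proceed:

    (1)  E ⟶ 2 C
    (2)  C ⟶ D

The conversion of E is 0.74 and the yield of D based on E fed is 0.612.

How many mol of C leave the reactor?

Conversion of E: E consumed = 1ξ₁ = 0.74 × 204 → ξ₁ = 151 mol.
Yield of D: 1ξ₂ / 204 = 0.612 → ξ₂ = 124.8 mol.
Outlet amounts (n = n₀ + Σ ν·ξ):
  E: 204 − 1(151) = 53.04
  C: 0 + 2(151) − 1(124.8) = 177.1
  D: 0 + 1(124.8) = 124.8

177 mol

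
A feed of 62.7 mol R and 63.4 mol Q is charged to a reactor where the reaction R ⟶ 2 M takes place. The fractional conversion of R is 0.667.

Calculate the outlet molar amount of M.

83.6 mol

R reacted = 0.667 × 62.7 = 41.82 mol; ν_R = −1, so ξ = 41.82/1 = 41.82 mol.
Outlet amounts (n = n₀ + ν ξ):
  R: 62.7 − 1(41.82) = 20.88
  M: 0 + 2(41.82) = 83.64
  Q: 63.4 (inert)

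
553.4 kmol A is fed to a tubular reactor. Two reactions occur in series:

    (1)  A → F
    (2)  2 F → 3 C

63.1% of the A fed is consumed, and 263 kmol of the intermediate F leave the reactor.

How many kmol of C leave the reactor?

129 kmol

Conversion of A: A consumed = 1ξ₁ = 0.631 × 553.4 → ξ₁ = 349.2 kmol.
F balance: n_F = 0 + 1ξ₁ − 2ξ₂ = 263 → ξ₂ = (1·349.2 − 263)/2 = 43.1 kmol.
Outlet amounts (n = n₀ + Σ ν·ξ):
  A: 553.4 − 1(349.2) = 204.2
  F: 0 + 1(349.2) − 2(43.1) = 263
  C: 0 + 3(43.1) = 129.3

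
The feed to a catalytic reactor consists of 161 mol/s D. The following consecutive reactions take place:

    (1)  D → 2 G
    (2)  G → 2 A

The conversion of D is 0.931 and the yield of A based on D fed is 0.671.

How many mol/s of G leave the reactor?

Conversion of D: D consumed = 1ξ₁ = 0.931 × 161 → ξ₁ = 149.9 mol/s.
Yield of A: 2ξ₂ / 161 = 0.671 → ξ₂ = 54.02 mol/s.
Outlet amounts (n = n₀ + Σ ν·ξ):
  D: 161 − 1(149.9) = 11.11
  G: 0 + 2(149.9) − 1(54.02) = 245.8
  A: 0 + 2(54.02) = 108

246 mol/s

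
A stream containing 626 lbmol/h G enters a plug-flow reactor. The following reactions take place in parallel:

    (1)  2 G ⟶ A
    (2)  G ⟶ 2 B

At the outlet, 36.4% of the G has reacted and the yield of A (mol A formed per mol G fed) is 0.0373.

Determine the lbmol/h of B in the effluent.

Yield of A: 1ξ₁ / 626 = 0.0373 → ξ₁ = 23.35 lbmol/h.
Conversion of G: 2ξ₁ + 1ξ₂ = 0.364 × 626 = 227.9 → ξ₂ = 181.2 lbmol/h.
Outlet amounts (n = n₀ + Σ ν·ξ):
  G: 626 − 2(23.35) − 1(181.2) = 398.1
  A: 0 + 1(23.35) = 23.35
  B: 0 + 2(181.2) = 362.3

362 lbmol/h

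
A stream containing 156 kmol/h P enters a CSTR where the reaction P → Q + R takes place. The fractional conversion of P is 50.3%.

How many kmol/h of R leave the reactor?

78.5 kmol/h

P reacted = 0.503 × 156 = 78.47 kmol/h; ν_P = −1, so ξ = 78.47/1 = 78.47 kmol/h.
Outlet amounts (n = n₀ + ν ξ):
  P: 156 − 1(78.47) = 77.53
  Q: 0 + 1(78.47) = 78.47
  R: 0 + 1(78.47) = 78.47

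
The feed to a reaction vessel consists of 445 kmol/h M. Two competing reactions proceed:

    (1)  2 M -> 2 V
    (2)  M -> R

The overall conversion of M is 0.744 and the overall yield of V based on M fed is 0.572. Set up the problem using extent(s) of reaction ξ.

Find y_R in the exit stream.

Yield of V: 2ξ₁ / 445 = 0.572 → ξ₁ = 127.3 kmol/h.
Conversion of M: 2ξ₁ + 1ξ₂ = 0.744 × 445 = 331.1 → ξ₂ = 76.54 kmol/h.
Outlet amounts (n = n₀ + Σ ν·ξ):
  M: 445 − 2(127.3) − 1(76.54) = 113.9
  V: 0 + 2(127.3) = 254.5
  R: 0 + 1(76.54) = 76.54
Total out = 445 kmol/h; y_R = 76.54 / 445 = 0.172.

0.172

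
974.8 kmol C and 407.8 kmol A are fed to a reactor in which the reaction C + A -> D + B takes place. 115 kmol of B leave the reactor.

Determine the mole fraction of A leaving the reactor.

0.212

For B: n = n₀ + 1ξ → 115 = 0 + 1ξ, giving ξ = 115 kmol.
Outlet amounts (n = n₀ + ν ξ):
  C: 974.8 − 1(115) = 859.8
  A: 407.8 − 1(115) = 292.8
  D: 0 + 1(115) = 115
  B: 0 + 1(115) = 115
Total out = 1383 kmol; y_A = 292.8 / 1383 = 0.2118.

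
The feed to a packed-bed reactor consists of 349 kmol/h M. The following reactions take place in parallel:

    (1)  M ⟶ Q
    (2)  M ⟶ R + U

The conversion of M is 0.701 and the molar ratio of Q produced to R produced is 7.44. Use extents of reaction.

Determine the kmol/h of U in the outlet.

29 kmol/h

Conversion of M: M consumed = 0.701 × 349 = 244.6 kmol/h = 1ξ₁ + 1ξ₂.
Selectivity: 1ξ₁ / (1ξ₂) = 7.44 → ξ₁ = 7.44 ξ₂.
Substitute: (1·7.44 + 1) ξ₂ = 244.6 → ξ₂ = 28.99 kmol/h, ξ₁ = 215.7 kmol/h.
Outlet amounts (n = n₀ + Σ ν·ξ):
  M: 349 − 1(215.7) − 1(28.99) = 104.4
  Q: 0 + 1(215.7) = 215.7
  R: 0 + 1(28.99) = 28.99
  U: 0 + 1(28.99) = 28.99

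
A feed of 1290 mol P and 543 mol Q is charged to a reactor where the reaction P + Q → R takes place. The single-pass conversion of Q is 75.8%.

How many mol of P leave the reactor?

Q reacted = 0.758 × 543 = 411.6 mol; ν_Q = −1, so ξ = 411.6/1 = 411.6 mol.
Outlet amounts (n = n₀ + ν ξ):
  P: 1290 − 1(411.6) = 878.4
  Q: 543 − 1(411.6) = 131.4
  R: 0 + 1(411.6) = 411.6

878 mol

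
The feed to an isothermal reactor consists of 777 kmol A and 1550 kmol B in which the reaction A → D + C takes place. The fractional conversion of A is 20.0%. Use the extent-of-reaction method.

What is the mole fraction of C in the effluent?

0.0626

A reacted = 0.2 × 777 = 155.4 kmol; ν_A = −1, so ξ = 155.4/1 = 155.4 kmol.
Outlet amounts (n = n₀ + ν ξ):
  A: 777 − 1(155.4) = 621.6
  D: 0 + 1(155.4) = 155.4
  C: 0 + 1(155.4) = 155.4
  B: 1550 (inert)
Total out = 2482 kmol; y_C = 155.4 / 2482 = 0.0626.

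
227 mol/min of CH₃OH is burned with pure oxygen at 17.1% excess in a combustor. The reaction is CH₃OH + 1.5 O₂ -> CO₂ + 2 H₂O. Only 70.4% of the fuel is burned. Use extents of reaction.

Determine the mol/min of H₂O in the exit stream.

Stoichiometric O₂ = 1.5 × 227 = 340.5 mol/min; O₂ fed = 340.5 × 1.171 = 398.7 mol/min.
Fuel reacted = 0.704 × 227 → ξ = 159.8 mol/min.
Outlet (n = n₀ + ν ξ):
  CH₃OH: 227 − 1(159.8) = 67.19
  O₂: 398.7 − 1.5(159.8) = 159
  CO₂: 0 + 1(159.8) = 159.8
  H₂O: 0 + 2(159.8) = 319.6

320 mol/min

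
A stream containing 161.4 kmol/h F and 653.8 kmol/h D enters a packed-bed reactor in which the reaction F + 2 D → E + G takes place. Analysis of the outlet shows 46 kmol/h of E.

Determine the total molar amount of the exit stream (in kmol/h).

For E: n = n₀ + 1ξ → 46 = 0 + 1ξ, giving ξ = 46 kmol/h.
Outlet amounts (n = n₀ + ν ξ):
  F: 161.4 − 1(46) = 115.4
  D: 653.8 − 2(46) = 561.8
  E: 0 + 1(46) = 46
  G: 0 + 1(46) = 46
Total out = 115.4 + 561.8 + 46 + 46 = 769.2 kmol/h.

769 kmol/h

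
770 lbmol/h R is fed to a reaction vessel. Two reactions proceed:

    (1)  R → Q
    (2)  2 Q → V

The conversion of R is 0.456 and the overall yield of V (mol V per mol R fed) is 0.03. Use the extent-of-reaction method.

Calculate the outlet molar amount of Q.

Conversion of R: R consumed = 1ξ₁ = 0.456 × 770 → ξ₁ = 351.1 lbmol/h.
Yield of V: 1ξ₂ / 770 = 0.03 → ξ₂ = 23.1 lbmol/h.
Outlet amounts (n = n₀ + Σ ν·ξ):
  R: 770 − 1(351.1) = 418.9
  Q: 0 + 1(351.1) − 2(23.1) = 304.9
  V: 0 + 1(23.1) = 23.1

305 lbmol/h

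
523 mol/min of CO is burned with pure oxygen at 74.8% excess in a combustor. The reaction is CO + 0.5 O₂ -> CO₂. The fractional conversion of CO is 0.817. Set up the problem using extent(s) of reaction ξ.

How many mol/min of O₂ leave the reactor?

Stoichiometric O₂ = 0.5 × 523 = 261.5 mol/min; O₂ fed = 261.5 × 1.748 = 457.1 mol/min.
Fuel reacted = 0.817 × 523 → ξ = 427.3 mol/min.
Outlet (n = n₀ + ν ξ):
  CO: 523 − 1(427.3) = 95.71
  O₂: 457.1 − 0.5(427.3) = 243.5
  CO₂: 0 + 1(427.3) = 427.3

243 mol/min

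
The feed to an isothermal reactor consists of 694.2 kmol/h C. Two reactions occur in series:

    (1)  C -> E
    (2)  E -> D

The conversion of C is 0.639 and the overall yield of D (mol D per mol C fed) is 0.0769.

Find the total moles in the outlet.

694 kmol/h

Conversion of C: C consumed = 1ξ₁ = 0.639 × 694.2 → ξ₁ = 443.6 kmol/h.
Yield of D: 1ξ₂ / 694.2 = 0.0769 → ξ₂ = 53.38 kmol/h.
Outlet amounts (n = n₀ + Σ ν·ξ):
  C: 694.2 − 1(443.6) = 250.6
  E: 0 + 1(443.6) − 1(53.38) = 390.2
  D: 0 + 1(53.38) = 53.38
Total out = 250.6 + 390.2 + 53.38 = 694.2 kmol/h.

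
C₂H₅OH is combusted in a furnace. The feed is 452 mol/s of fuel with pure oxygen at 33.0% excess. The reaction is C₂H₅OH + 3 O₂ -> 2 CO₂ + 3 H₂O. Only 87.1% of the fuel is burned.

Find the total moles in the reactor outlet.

Stoichiometric O₂ = 3 × 452 = 1356 mol/s; O₂ fed = 1356 × 1.330 = 1803 mol/s.
Fuel reacted = 0.871 × 452 → ξ = 393.7 mol/s.
Outlet (n = n₀ + ν ξ):
  C₂H₅OH: 452 − 1(393.7) = 58.31
  O₂: 1803 − 3(393.7) = 622.4
  CO₂: 0 + 2(393.7) = 787.4
  H₂O: 0 + 3(393.7) = 1181
Total out = 58.31 + 622.4 + 787.4 + 1181 = 2649 mol/s.

2650 mol/s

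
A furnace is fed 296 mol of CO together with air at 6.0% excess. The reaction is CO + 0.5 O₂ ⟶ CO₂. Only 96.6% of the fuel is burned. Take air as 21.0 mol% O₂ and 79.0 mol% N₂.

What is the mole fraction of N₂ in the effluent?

0.656

Stoichiometric O₂ = 0.5 × 296 = 148 mol; O₂ fed = 148 × 1.060 = 156.9 mol.
N₂ fed = 156.9 × 79/21 = 590.2 mol.
Fuel reacted = 0.966 × 296 → ξ = 285.9 mol.
Outlet (n = n₀ + ν ξ):
  CO: 296 − 1(285.9) = 10.06
  O₂: 156.9 − 0.5(285.9) = 13.91
  N₂: 590.2 (inert)
  CO₂: 0 + 1(285.9) = 285.9
Total out = 900.1 mol; y_N₂ = 590.2 / 900.1 = 0.6557.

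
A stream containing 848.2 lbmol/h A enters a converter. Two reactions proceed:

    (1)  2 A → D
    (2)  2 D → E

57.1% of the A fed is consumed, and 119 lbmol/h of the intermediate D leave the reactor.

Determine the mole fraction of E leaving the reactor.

Conversion of A: A consumed = 2ξ₁ = 0.571 × 848.2 → ξ₁ = 242.2 lbmol/h.
D balance: n_D = 0 + 1ξ₁ − 2ξ₂ = 119 → ξ₂ = (1·242.2 − 119)/2 = 61.58 lbmol/h.
Outlet amounts (n = n₀ + Σ ν·ξ):
  A: 848.2 − 2(242.2) = 363.9
  D: 0 + 1(242.2) − 2(61.58) = 119
  E: 0 + 1(61.58) = 61.58
Total out = 544.5 lbmol/h; y_E = 61.58 / 544.5 = 0.1131.

0.113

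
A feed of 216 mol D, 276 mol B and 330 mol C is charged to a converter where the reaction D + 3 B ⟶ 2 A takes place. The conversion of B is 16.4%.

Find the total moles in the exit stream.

B reacted = 0.164 × 276 = 45.26 mol; ν_B = −3, so ξ = 45.26/3 = 15.09 mol.
Outlet amounts (n = n₀ + ν ξ):
  D: 216 − 1(15.09) = 200.9
  B: 276 − 3(15.09) = 230.7
  A: 0 + 2(15.09) = 30.18
  C: 330 (inert)
Total out = 200.9 + 230.7 + 30.18 + 330 = 791.8 mol.

792 mol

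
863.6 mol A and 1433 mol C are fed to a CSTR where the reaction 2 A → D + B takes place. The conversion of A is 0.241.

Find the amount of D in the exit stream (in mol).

104 mol

A reacted = 0.241 × 863.6 = 208.1 mol; ν_A = −2, so ξ = 208.1/2 = 104.1 mol.
Outlet amounts (n = n₀ + ν ξ):
  A: 863.6 − 2(104.1) = 655.5
  D: 0 + 1(104.1) = 104.1
  B: 0 + 1(104.1) = 104.1
  C: 1433 (inert)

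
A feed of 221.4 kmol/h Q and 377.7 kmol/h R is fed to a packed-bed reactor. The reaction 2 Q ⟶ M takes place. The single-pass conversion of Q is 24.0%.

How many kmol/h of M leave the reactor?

26.6 kmol/h

Q reacted = 0.24 × 221.4 = 53.14 kmol/h; ν_Q = −2, so ξ = 53.14/2 = 26.57 kmol/h.
Outlet amounts (n = n₀ + ν ξ):
  Q: 221.4 − 2(26.57) = 168.3
  M: 0 + 1(26.57) = 26.57
  R: 377.7 (inert)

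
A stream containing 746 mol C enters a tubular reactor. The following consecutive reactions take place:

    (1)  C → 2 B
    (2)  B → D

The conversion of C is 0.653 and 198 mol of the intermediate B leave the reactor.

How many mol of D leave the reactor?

776 mol

Conversion of C: C consumed = 1ξ₁ = 0.653 × 746 → ξ₁ = 487.1 mol.
B balance: n_B = 0 + 2ξ₁ − 1ξ₂ = 198 → ξ₂ = (2·487.1 − 198)/1 = 776.3 mol.
Outlet amounts (n = n₀ + Σ ν·ξ):
  C: 746 − 1(487.1) = 258.9
  B: 0 + 2(487.1) − 1(776.3) = 198
  D: 0 + 1(776.3) = 776.3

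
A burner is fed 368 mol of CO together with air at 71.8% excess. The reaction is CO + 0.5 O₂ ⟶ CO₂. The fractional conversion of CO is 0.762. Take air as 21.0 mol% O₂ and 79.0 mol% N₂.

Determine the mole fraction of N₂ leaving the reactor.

0.686

Stoichiometric O₂ = 0.5 × 368 = 184 mol; O₂ fed = 184 × 1.718 = 316.1 mol.
N₂ fed = 316.1 × 79/21 = 1189 mol.
Fuel reacted = 0.762 × 368 → ξ = 280.4 mol.
Outlet (n = n₀ + ν ξ):
  CO: 368 − 1(280.4) = 87.58
  O₂: 316.1 − 0.5(280.4) = 175.9
  N₂: 1189 (inert)
  CO₂: 0 + 1(280.4) = 280.4
Total out = 1733 mol; y_N₂ = 1189 / 1733 = 0.6862.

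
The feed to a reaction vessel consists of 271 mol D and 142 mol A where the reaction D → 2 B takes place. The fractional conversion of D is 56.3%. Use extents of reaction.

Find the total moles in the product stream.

D reacted = 0.563 × 271 = 152.6 mol; ν_D = −1, so ξ = 152.6/1 = 152.6 mol.
Outlet amounts (n = n₀ + ν ξ):
  D: 271 − 1(152.6) = 118.4
  B: 0 + 2(152.6) = 305.1
  A: 142 (inert)
Total out = 118.4 + 305.1 + 142 = 565.6 mol.

566 mol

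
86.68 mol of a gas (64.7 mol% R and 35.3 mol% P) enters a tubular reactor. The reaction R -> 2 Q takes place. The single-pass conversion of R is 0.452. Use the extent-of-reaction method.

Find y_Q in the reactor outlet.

0.453

R reacted = 0.452 × 56.08 = 25.35 mol; ν_R = −1, so ξ = 25.35/1 = 25.35 mol.
Outlet amounts (n = n₀ + ν ξ):
  R: 56.08 − 1(25.35) = 30.73
  Q: 0 + 2(25.35) = 50.7
  P: 30.6 (inert)
Total out = 112 mol; y_Q = 50.7 / 112 = 0.4525.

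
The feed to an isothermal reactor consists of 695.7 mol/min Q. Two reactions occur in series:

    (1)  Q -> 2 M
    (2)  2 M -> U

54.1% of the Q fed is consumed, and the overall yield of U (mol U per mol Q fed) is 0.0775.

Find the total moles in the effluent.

1020 mol/min

Conversion of Q: Q consumed = 1ξ₁ = 0.541 × 695.7 → ξ₁ = 376.4 mol/min.
Yield of U: 1ξ₂ / 695.7 = 0.0775 → ξ₂ = 53.92 mol/min.
Outlet amounts (n = n₀ + Σ ν·ξ):
  Q: 695.7 − 1(376.4) = 319.3
  M: 0 + 2(376.4) − 2(53.92) = 644.9
  U: 0 + 1(53.92) = 53.92
Total out = 319.3 + 644.9 + 53.92 = 1018 mol/min.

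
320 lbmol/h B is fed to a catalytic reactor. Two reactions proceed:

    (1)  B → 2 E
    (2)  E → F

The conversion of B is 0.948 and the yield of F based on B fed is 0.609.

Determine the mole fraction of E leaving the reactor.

Conversion of B: B consumed = 1ξ₁ = 0.948 × 320 → ξ₁ = 303.4 lbmol/h.
Yield of F: 1ξ₂ / 320 = 0.609 → ξ₂ = 194.9 lbmol/h.
Outlet amounts (n = n₀ + Σ ν·ξ):
  B: 320 − 1(303.4) = 16.64
  E: 0 + 2(303.4) − 1(194.9) = 411.8
  F: 0 + 1(194.9) = 194.9
Total out = 623.4 lbmol/h; y_E = 411.8 / 623.4 = 0.6607.

0.661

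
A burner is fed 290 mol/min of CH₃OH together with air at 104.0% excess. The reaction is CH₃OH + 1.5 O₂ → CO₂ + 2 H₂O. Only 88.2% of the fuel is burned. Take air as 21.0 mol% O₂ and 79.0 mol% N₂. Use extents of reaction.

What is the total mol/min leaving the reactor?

4640 mol/min

Stoichiometric O₂ = 1.5 × 290 = 435 mol/min; O₂ fed = 435 × 2.040 = 887.4 mol/min.
N₂ fed = 887.4 × 79/21 = 3338 mol/min.
Fuel reacted = 0.882 × 290 → ξ = 255.8 mol/min.
Outlet (n = n₀ + ν ξ):
  CH₃OH: 290 − 1(255.8) = 34.22
  O₂: 887.4 − 1.5(255.8) = 503.7
  N₂: 3338 (inert)
  CO₂: 0 + 1(255.8) = 255.8
  H₂O: 0 + 2(255.8) = 511.6
Total out = 34.22 + 503.7 + 3338 + 255.8 + 511.6 = 4644 mol/min.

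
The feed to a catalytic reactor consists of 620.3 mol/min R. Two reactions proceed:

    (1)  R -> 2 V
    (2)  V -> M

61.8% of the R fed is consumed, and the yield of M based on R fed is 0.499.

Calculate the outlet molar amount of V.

457 mol/min

Conversion of R: R consumed = 1ξ₁ = 0.618 × 620.3 → ξ₁ = 383.3 mol/min.
Yield of M: 1ξ₂ / 620.3 = 0.499 → ξ₂ = 309.5 mol/min.
Outlet amounts (n = n₀ + Σ ν·ξ):
  R: 620.3 − 1(383.3) = 237
  V: 0 + 2(383.3) − 1(309.5) = 457.2
  M: 0 + 1(309.5) = 309.5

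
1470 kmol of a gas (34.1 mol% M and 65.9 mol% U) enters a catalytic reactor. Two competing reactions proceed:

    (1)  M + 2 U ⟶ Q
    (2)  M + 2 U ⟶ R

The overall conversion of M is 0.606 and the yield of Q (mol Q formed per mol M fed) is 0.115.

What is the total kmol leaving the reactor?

Yield of Q: 1ξ₁ / 501.3 = 0.115 → ξ₁ = 57.65 kmol.
Conversion of M: 1ξ₁ + 1ξ₂ = 0.606 × 501.3 = 303.8 → ξ₂ = 246.1 kmol.
Outlet amounts (n = n₀ + Σ ν·ξ):
  M: 501.3 − 1(57.65) − 1(246.1) = 197.5
  U: 968.7 − 2(57.65) − 2(246.1) = 361.2
  Q: 0 + 1(57.65) = 57.65
  R: 0 + 1(246.1) = 246.1
Total out = 197.5 + 361.2 + 57.65 + 246.1 = 862.5 kmol.

862 kmol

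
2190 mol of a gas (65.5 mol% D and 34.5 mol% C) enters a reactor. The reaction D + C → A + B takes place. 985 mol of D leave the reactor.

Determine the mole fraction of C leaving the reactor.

0.14

For D: n = n₀ − 1ξ → 985 = 1434 − 1ξ, giving ξ = 449.5 mol.
Outlet amounts (n = n₀ + ν ξ):
  D: 1434 − 1(449.5) = 985
  C: 755.5 − 1(449.5) = 306.1
  A: 0 + 1(449.5) = 449.5
  B: 0 + 1(449.5) = 449.5
Total out = 2190 mol; y_C = 306.1 / 2190 = 0.1398.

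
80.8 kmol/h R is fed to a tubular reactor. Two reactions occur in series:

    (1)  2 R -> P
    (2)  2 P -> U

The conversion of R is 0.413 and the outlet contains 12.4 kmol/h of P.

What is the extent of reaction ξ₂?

Conversion of R: R consumed = 2ξ₁ = 0.413 × 80.8 → ξ₁ = 16.69 kmol/h.
P balance: n_P = 0 + 1ξ₁ − 2ξ₂ = 12.4 → ξ₂ = (1·16.69 − 12.4)/2 = 2.143 kmol/h.
Outlet amounts (n = n₀ + Σ ν·ξ):
  R: 80.8 − 2(16.69) = 47.43
  P: 0 + 1(16.69) − 2(2.143) = 12.4
  U: 0 + 1(2.143) = 2.143

ξ₂ = 2.14 kmol/h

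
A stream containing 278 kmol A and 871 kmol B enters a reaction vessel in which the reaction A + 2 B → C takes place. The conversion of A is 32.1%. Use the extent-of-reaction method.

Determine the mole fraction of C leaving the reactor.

A reacted = 0.321 × 278 = 89.24 kmol; ν_A = −1, so ξ = 89.24/1 = 89.24 kmol.
Outlet amounts (n = n₀ + ν ξ):
  A: 278 − 1(89.24) = 188.8
  B: 871 − 2(89.24) = 692.5
  C: 0 + 1(89.24) = 89.24
Total out = 970.5 kmol; y_C = 89.24 / 970.5 = 0.09195.

0.0919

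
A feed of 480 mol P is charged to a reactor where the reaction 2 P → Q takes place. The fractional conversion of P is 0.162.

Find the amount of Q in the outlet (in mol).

P reacted = 0.162 × 480 = 77.76 mol; ν_P = −2, so ξ = 77.76/2 = 38.88 mol.
Outlet amounts (n = n₀ + ν ξ):
  P: 480 − 2(38.88) = 402.2
  Q: 0 + 1(38.88) = 38.88

38.9 mol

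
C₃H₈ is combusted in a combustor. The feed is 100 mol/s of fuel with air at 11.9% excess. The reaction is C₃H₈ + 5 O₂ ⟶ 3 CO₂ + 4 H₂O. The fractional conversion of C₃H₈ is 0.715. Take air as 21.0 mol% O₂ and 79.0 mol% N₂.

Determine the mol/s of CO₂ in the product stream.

214 mol/s

Stoichiometric O₂ = 5 × 100 = 500 mol/s; O₂ fed = 500 × 1.119 = 559.5 mol/s.
N₂ fed = 559.5 × 79/21 = 2105 mol/s.
Fuel reacted = 0.715 × 100 → ξ = 71.5 mol/s.
Outlet (n = n₀ + ν ξ):
  C₃H₈: 100 − 1(71.5) = 28.5
  O₂: 559.5 − 5(71.5) = 202
  N₂: 2105 (inert)
  CO₂: 0 + 3(71.5) = 214.5
  H₂O: 0 + 4(71.5) = 286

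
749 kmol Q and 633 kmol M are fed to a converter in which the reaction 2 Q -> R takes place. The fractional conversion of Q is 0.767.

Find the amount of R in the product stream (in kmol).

Q reacted = 0.767 × 749 = 574.5 kmol; ν_Q = −2, so ξ = 574.5/2 = 287.2 kmol.
Outlet amounts (n = n₀ + ν ξ):
  Q: 749 − 2(287.2) = 174.5
  R: 0 + 1(287.2) = 287.2
  M: 633 (inert)

287 kmol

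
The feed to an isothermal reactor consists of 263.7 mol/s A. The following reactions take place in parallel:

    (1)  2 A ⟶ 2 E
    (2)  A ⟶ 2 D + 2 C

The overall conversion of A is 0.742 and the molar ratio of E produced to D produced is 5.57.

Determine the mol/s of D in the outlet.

Conversion of A: A consumed = 0.742 × 263.7 = 195.7 mol/s = 2ξ₁ + 1ξ₂.
Selectivity: 2ξ₁ / (2ξ₂) = 5.57 → ξ₁ = 5.57 ξ₂.
Substitute: (2·5.57 + 1) ξ₂ = 195.7 → ξ₂ = 16.12 mol/s, ξ₁ = 89.77 mol/s.
Outlet amounts (n = n₀ + Σ ν·ξ):
  A: 263.7 − 2(89.77) − 1(16.12) = 68.03
  E: 0 + 2(89.77) = 179.5
  D: 0 + 2(16.12) = 32.23
  C: 0 + 2(16.12) = 32.23

32.2 mol/s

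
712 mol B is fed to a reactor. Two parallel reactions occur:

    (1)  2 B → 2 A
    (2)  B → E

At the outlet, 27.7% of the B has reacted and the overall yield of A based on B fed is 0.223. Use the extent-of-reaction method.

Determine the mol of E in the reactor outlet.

38.4 mol

Yield of A: 2ξ₁ / 712 = 0.223 → ξ₁ = 79.39 mol.
Conversion of B: 2ξ₁ + 1ξ₂ = 0.277 × 712 = 197.2 → ξ₂ = 38.45 mol.
Outlet amounts (n = n₀ + Σ ν·ξ):
  B: 712 − 2(79.39) − 1(38.45) = 514.8
  A: 0 + 2(79.39) = 158.8
  E: 0 + 1(38.45) = 38.45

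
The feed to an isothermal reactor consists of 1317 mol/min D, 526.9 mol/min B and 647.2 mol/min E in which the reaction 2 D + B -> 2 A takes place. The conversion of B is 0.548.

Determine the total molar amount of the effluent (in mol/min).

B reacted = 0.548 × 526.9 = 288.7 mol/min; ν_B = −1, so ξ = 288.7/1 = 288.7 mol/min.
Outlet amounts (n = n₀ + ν ξ):
  D: 1317 − 2(288.7) = 739.5
  B: 526.9 − 1(288.7) = 238.2
  A: 0 + 2(288.7) = 577.5
  E: 647.2 (inert)
Total out = 739.5 + 238.2 + 577.5 + 647.2 = 2202 mol/min.

2200 mol/min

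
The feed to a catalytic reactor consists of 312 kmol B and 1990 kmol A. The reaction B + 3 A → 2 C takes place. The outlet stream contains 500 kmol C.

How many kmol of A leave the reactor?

For C: n = n₀ + 2ξ → 500 = 0 + 2ξ, giving ξ = 250 kmol.
Outlet amounts (n = n₀ + ν ξ):
  B: 312 − 1(250) = 62
  A: 1990 − 3(250) = 1240
  C: 0 + 2(250) = 500

1240 kmol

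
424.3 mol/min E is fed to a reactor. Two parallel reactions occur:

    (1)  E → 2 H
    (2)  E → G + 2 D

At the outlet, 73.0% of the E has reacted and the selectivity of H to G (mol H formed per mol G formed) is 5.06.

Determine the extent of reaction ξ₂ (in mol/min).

ξ₂ = 87.7 mol/min

Conversion of E: E consumed = 0.73 × 424.3 = 309.7 mol/min = 1ξ₁ + 1ξ₂.
Selectivity: 2ξ₁ / (1ξ₂) = 5.06 → ξ₁ = 2.53 ξ₂.
Substitute: (1·2.53 + 1) ξ₂ = 309.7 → ξ₂ = 87.74 mol/min, ξ₁ = 222 mol/min.
Outlet amounts (n = n₀ + Σ ν·ξ):
  E: 424.3 − 1(222) − 1(87.74) = 114.6
  H: 0 + 2(222) = 444
  G: 0 + 1(87.74) = 87.74
  D: 0 + 2(87.74) = 175.5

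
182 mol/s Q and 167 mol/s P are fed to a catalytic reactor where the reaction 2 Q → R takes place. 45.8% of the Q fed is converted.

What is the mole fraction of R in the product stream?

0.136

Q reacted = 0.458 × 182 = 83.36 mol/s; ν_Q = −2, so ξ = 83.36/2 = 41.68 mol/s.
Outlet amounts (n = n₀ + ν ξ):
  Q: 182 − 2(41.68) = 98.64
  R: 0 + 1(41.68) = 41.68
  P: 167 (inert)
Total out = 307.3 mol/s; y_R = 41.68 / 307.3 = 0.1356.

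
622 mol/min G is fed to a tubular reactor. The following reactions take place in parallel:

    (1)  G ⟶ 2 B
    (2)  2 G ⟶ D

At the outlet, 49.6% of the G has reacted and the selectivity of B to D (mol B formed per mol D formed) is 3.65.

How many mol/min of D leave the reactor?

80.7 mol/min

Conversion of G: G consumed = 0.496 × 622 = 308.5 mol/min = 1ξ₁ + 2ξ₂.
Selectivity: 2ξ₁ / (1ξ₂) = 3.65 → ξ₁ = 1.825 ξ₂.
Substitute: (1·1.825 + 2) ξ₂ = 308.5 → ξ₂ = 80.66 mol/min, ξ₁ = 147.2 mol/min.
Outlet amounts (n = n₀ + Σ ν·ξ):
  G: 622 − 1(147.2) − 2(80.66) = 313.5
  B: 0 + 2(147.2) = 294.4
  D: 0 + 1(80.66) = 80.66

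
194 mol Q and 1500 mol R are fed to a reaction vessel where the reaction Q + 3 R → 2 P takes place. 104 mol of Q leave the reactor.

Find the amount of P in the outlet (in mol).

180 mol

For Q: n = n₀ − 1ξ → 104 = 194 − 1ξ, giving ξ = 90 mol.
Outlet amounts (n = n₀ + ν ξ):
  Q: 194 − 1(90) = 104
  R: 1500 − 3(90) = 1230
  P: 0 + 2(90) = 180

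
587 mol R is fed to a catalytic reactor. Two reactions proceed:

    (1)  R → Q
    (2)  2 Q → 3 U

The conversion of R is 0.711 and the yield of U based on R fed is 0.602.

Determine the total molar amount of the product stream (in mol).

705 mol

Conversion of R: R consumed = 1ξ₁ = 0.711 × 587 → ξ₁ = 417.4 mol.
Yield of U: 3ξ₂ / 587 = 0.602 → ξ₂ = 117.8 mol.
Outlet amounts (n = n₀ + Σ ν·ξ):
  R: 587 − 1(417.4) = 169.6
  Q: 0 + 1(417.4) − 2(117.8) = 181.8
  U: 0 + 3(117.8) = 353.4
Total out = 169.6 + 181.8 + 353.4 = 704.8 mol.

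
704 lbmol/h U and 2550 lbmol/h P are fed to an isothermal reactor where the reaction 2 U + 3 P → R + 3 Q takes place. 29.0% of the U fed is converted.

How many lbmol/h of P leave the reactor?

U reacted = 0.29 × 704 = 204.2 lbmol/h; ν_U = −2, so ξ = 204.2/2 = 102.1 lbmol/h.
Outlet amounts (n = n₀ + ν ξ):
  U: 704 − 2(102.1) = 499.8
  P: 2550 − 3(102.1) = 2244
  R: 0 + 1(102.1) = 102.1
  Q: 0 + 3(102.1) = 306.2

2240 lbmol/h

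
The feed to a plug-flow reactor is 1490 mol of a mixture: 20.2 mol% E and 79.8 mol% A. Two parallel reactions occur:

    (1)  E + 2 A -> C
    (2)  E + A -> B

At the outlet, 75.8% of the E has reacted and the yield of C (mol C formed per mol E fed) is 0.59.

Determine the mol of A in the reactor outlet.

783 mol

Yield of C: 1ξ₁ / 301 = 0.59 → ξ₁ = 177.6 mol.
Conversion of E: 1ξ₁ + 1ξ₂ = 0.758 × 301 = 228.1 → ξ₂ = 50.56 mol.
Outlet amounts (n = n₀ + Σ ν·ξ):
  E: 301 − 1(177.6) − 1(50.56) = 72.84
  A: 1189 − 2(177.6) − 1(50.56) = 783.3
  C: 0 + 1(177.6) = 177.6
  B: 0 + 1(50.56) = 50.56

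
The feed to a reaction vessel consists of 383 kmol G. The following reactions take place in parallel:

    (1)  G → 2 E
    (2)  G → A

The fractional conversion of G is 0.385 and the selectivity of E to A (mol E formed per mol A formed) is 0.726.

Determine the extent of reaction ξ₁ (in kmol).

ξ₁ = 39.3 kmol

Conversion of G: G consumed = 0.385 × 383 = 147.5 kmol = 1ξ₁ + 1ξ₂.
Selectivity: 2ξ₁ / (1ξ₂) = 0.726 → ξ₁ = 0.363 ξ₂.
Substitute: (1·0.363 + 1) ξ₂ = 147.5 → ξ₂ = 108.2 kmol, ξ₁ = 39.27 kmol.
Outlet amounts (n = n₀ + Σ ν·ξ):
  G: 383 − 1(39.27) − 1(108.2) = 235.5
  E: 0 + 2(39.27) = 78.54
  A: 0 + 1(108.2) = 108.2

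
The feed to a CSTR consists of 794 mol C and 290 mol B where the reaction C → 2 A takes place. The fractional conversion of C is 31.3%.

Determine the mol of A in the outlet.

497 mol

C reacted = 0.313 × 794 = 248.5 mol; ν_C = −1, so ξ = 248.5/1 = 248.5 mol.
Outlet amounts (n = n₀ + ν ξ):
  C: 794 − 1(248.5) = 545.5
  A: 0 + 2(248.5) = 497
  B: 290 (inert)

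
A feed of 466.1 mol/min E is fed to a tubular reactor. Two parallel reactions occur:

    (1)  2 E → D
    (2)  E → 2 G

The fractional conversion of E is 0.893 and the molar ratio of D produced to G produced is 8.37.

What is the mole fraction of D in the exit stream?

Conversion of E: E consumed = 0.893 × 466.1 = 416.2 mol/min = 2ξ₁ + 1ξ₂.
Selectivity: 1ξ₁ / (2ξ₂) = 8.37 → ξ₁ = 16.74 ξ₂.
Substitute: (2·16.74 + 1) ξ₂ = 416.2 → ξ₂ = 12.07 mol/min, ξ₁ = 202.1 mol/min.
Outlet amounts (n = n₀ + Σ ν·ξ):
  E: 466.1 − 2(202.1) − 1(12.07) = 49.87
  D: 0 + 1(202.1) = 202.1
  G: 0 + 2(12.07) = 24.14
Total out = 276.1 mol/min; y_D = 202.1 / 276.1 = 0.7319.

0.732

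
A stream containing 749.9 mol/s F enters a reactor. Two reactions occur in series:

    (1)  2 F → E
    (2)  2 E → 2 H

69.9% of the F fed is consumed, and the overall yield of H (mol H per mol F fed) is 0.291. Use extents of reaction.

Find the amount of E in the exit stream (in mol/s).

43.9 mol/s

Conversion of F: F consumed = 2ξ₁ = 0.699 × 749.9 → ξ₁ = 262.1 mol/s.
Yield of H: 2ξ₂ / 749.9 = 0.291 → ξ₂ = 109.1 mol/s.
Outlet amounts (n = n₀ + Σ ν·ξ):
  F: 749.9 − 2(262.1) = 225.7
  E: 0 + 1(262.1) − 2(109.1) = 43.87
  H: 0 + 2(109.1) = 218.2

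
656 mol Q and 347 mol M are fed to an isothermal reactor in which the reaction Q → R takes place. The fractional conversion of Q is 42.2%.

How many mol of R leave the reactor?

Q reacted = 0.422 × 656 = 276.8 mol; ν_Q = −1, so ξ = 276.8/1 = 276.8 mol.
Outlet amounts (n = n₀ + ν ξ):
  Q: 656 − 1(276.8) = 379.2
  R: 0 + 1(276.8) = 276.8
  M: 347 (inert)

277 mol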